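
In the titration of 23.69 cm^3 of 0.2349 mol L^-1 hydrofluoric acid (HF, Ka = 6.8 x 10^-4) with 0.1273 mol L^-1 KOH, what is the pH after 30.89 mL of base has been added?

3.55

Initial n(HF) = 0.2349 x 0.02369 = 0.005565 mol.
n(KOH) added = 0.1273 x 0.03089 = 0.003932 mol, converting that many moles of HF to F-.
Remaining n(HF) = 0.001632 mol; n(F-) = 0.003932 mol.
By Henderson-Hasselbalch, pH = pKa + log([A^-]/[HA]) = 3.17 + log(0.003932/0.001632) = 3.17 + (+0.38) = 3.55.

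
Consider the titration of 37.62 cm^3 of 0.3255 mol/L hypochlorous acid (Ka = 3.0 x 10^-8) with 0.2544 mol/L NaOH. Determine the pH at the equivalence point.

10.34

n(HClO) = 0.3255 x 0.03762 = 0.01225 mol; V(NaOH) at equivalence = 0.01225/0.2544 = 0.04813 L.
At equivalence all the acid is converted to ClO-; total volume = 0.03762 + 0.04813 = 0.08575 L, so [ClO-] = 0.01225/0.08575 = 0.1428 M.
Kb = Kw/Ka = 1.0e-14 / 3.0 x 10^-8 = 3.33e-7.
[OH^-] = sqrt(Kb x [ClO-]) = sqrt(3.33e-7 x 0.1428) = 0.000218 M.
pOH = 3.66, so pH = 14.00 - 3.66 = 10.34.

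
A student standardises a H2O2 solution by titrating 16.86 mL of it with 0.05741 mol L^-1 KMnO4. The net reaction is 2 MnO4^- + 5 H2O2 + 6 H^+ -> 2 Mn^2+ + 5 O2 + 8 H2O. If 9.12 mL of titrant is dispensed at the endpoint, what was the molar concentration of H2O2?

n(KMnO4) = 0.05741 x 0.009120 = 0.0005236 mol.
From the balanced equation, 2 mol KMnO4 reacts with 5 mol H2O2, so n(H2O2) = 0.0005236 x 5/2 = 0.001309 mol.
[H2O2] = 0.001309 / 0.01686 L = 0.0776 M.

0.0776 M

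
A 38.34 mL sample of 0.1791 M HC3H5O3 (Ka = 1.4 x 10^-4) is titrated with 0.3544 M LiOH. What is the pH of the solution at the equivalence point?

8.46

n(HC3H5O3) = 0.1791 x 0.03834 = 0.006867 mol; V(LiOH) at equivalence = 0.006867/0.3544 = 0.01938 L.
At equivalence all the acid is converted to C3H5O3-; total volume = 0.03834 + 0.01938 = 0.05772 L, so [C3H5O3-] = 0.006867/0.05772 = 0.1190 M.
Kb = Kw/Ka = 1.0e-14 / 1.4 x 10^-4 = 7.14e-11.
[OH^-] = sqrt(Kb x [C3H5O3-]) = sqrt(7.14e-11 x 0.1190) = 2.92e-6 M.
pOH = 5.54, so pH = 14.00 - 5.54 = 8.46.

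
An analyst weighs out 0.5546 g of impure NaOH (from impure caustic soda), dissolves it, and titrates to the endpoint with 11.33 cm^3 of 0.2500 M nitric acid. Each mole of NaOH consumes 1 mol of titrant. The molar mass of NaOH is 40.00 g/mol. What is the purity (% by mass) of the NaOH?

n(HNO3) = 0.2500 x 0.01133 = 0.002832 mol.
n(NaOH) = 0.002832 / 1 = 0.002832 mol.
mass of NaOH = 0.002832 x 40.00 = 0.1133 g.
% purity = 0.1133 / 0.5546 x 100 = 20.4%.

20.4%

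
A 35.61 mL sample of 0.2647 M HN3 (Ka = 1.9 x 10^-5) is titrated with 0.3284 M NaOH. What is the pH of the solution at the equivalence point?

8.94

n(HN3) = 0.2647 x 0.03561 = 0.009426 mol; V(NaOH) at equivalence = 0.009426/0.3284 = 0.02870 L.
At equivalence all the acid is converted to N3-; total volume = 0.03561 + 0.02870 = 0.06431 L, so [N3-] = 0.009426/0.06431 = 0.1466 M.
Kb = Kw/Ka = 1.0e-14 / 1.9 x 10^-5 = 5.26e-10.
[OH^-] = sqrt(Kb x [N3-]) = sqrt(5.26e-10 x 0.1466) = 8.78e-6 M.
pOH = 5.06, so pH = 14.00 - 5.06 = 8.94.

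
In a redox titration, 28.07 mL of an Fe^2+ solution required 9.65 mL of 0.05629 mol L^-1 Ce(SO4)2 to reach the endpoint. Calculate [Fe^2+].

0.0194 M

n(Ce(SO4)2) = 0.05629 x 0.009650 = 0.0005432 mol.
From the balanced equation, 1 mol Ce(SO4)2 reacts with 1 mol Fe^2+, so n(Fe^2+) = 0.0005432 x 1/1 = 0.0005432 mol.
[Fe^2+] = 0.0005432 / 0.02807 L = 0.0194 M.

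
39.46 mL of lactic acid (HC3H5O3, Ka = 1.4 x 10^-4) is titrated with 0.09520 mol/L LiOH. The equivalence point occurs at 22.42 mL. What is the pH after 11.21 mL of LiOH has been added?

11.21 mL is exactly half the equivalence volume (22.42/2), i.e. the half-equivalence point.
There, n(HA) = n(A^-), so pH = pKa = -log(1.4 x 10^-4) = 3.85.

3.85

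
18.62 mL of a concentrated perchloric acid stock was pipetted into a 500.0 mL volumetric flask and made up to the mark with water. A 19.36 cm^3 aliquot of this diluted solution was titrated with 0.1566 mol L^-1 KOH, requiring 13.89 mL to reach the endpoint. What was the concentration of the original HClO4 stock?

3.02 M

n(KOH) = 0.1566 x 0.01389 = 0.002175 mol.
n(HClO4) in the aliquot = 0.002175 mol.
[diluted HClO4] = 0.002175 / 0.01936 = 0.1124 M.
Dilution factor = 500.0/18.62 = 26.85, so [stock] = 0.1124 x 26.85 = 3.02 M.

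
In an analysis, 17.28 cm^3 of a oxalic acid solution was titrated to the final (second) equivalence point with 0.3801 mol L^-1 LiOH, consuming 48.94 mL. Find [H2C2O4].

0.538 M

n(LiOH) = 0.3801 x 0.04894 = 0.01860 mol.
At the final (second) equivalence point, 2 mol OH^- react per mol H2C2O4, so n(H2C2O4) = 0.01860 / 2 = 0.009301 mol.
[H2C2O4] = 0.009301 / 0.01728 L = 0.538 M.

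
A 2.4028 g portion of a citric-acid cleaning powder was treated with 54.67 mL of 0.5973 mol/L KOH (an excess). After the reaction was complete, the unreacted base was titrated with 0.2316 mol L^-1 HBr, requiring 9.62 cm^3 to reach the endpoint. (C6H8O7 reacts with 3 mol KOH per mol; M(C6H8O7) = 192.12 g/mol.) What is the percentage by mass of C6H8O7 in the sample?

Total n(KOH) added = 0.5973 x 0.05467 = 0.03265 mol.
n(HBr) used = 0.2316 x 0.009620 = 0.002228 mol, which equals the excess n(KOH).
So n(KOH) consumed by the sample = 0.03265 - 0.002228 = 0.03043 mol.
n(C6H8O7) = 0.03043 / 3 = 0.01014 mol.
mass C6H8O7 = 0.01014 x 192.12 = 1.949 g, so %C6H8O7 = 1.949/2.4028 x 100 = 81.1%.

81.1%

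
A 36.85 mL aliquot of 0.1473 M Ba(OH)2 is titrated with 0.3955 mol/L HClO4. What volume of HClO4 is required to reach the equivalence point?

27.4 mL

n(Ba(OH)2) = 0.1473 mol/L x 0.03685 L = 0.005428 mol.
The neutralisation is 1 Ba(OH)2 : 2 HClO4, so n(HClO4) = 0.005428 x 2/1 = 0.01086 mol.
V(HClO4) = 0.01086 / 0.3955 = 0.02745 L = 27.4 mL.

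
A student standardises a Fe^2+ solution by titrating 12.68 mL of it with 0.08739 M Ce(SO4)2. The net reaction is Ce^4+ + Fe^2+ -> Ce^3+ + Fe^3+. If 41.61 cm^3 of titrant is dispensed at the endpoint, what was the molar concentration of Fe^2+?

n(Ce(SO4)2) = 0.08739 x 0.04161 = 0.003636 mol.
From the balanced equation, 1 mol Ce(SO4)2 reacts with 1 mol Fe^2+, so n(Fe^2+) = 0.003636 x 1/1 = 0.003636 mol.
[Fe^2+] = 0.003636 / 0.01268 L = 0.287 M.

0.287 M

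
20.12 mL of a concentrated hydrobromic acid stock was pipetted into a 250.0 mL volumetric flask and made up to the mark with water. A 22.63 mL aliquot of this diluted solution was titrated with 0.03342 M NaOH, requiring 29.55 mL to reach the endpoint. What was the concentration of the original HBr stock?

0.542 M

n(NaOH) = 0.03342 x 0.02955 = 0.0009876 mol.
n(HBr) in the aliquot = 0.0009876 mol.
[diluted HBr] = 0.0009876 / 0.02263 = 0.04364 M.
Dilution factor = 250.0/20.12 = 12.43, so [stock] = 0.04364 x 12.43 = 0.542 M.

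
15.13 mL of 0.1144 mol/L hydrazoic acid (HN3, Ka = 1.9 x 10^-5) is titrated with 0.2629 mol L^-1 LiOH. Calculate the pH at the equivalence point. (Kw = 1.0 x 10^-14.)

n(HN3) = 0.1144 x 0.01513 = 0.001731 mol; V(LiOH) at equivalence = 0.001731/0.2629 = 0.006584 L.
At equivalence all the acid is converted to N3-; total volume = 0.01513 + 0.006584 = 0.02171 L, so [N3-] = 0.001731/0.02171 = 0.07971 M.
Kb = Kw/Ka = 1.0e-14 / 1.9 x 10^-5 = 5.26e-10.
[OH^-] = sqrt(Kb x [N3-]) = sqrt(5.26e-10 x 0.07971) = 6.48e-6 M.
pOH = 5.19, so pH = 14.00 - 5.19 = 8.81.

8.81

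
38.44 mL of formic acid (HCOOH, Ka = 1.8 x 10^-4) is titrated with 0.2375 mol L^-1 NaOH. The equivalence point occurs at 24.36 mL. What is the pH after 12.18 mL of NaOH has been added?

12.18 mL is exactly half the equivalence volume (24.36/2), i.e. the half-equivalence point.
There, n(HA) = n(A^-), so pH = pKa = -log(1.8 x 10^-4) = 3.74.

3.74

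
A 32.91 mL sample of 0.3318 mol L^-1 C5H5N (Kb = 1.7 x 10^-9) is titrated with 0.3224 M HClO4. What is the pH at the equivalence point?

3.01

n(C5H5N) = 0.3318 x 0.03291 = 0.01092 mol; V(HClO4) at equivalence = 0.01092/0.3224 = 0.03387 L.
At equivalence the base is fully converted to C5H5NH+; total volume = 0.06678 L, so [C5H5NH+] = 0.01092/0.06678 = 0.1635 M.
Ka(C5H5NH+) = Kw/Kb = 1.0e-14 / 1.7 x 10^-9 = 5.88e-6.
[H^+] = sqrt(Ka x [C5H5NH+]) = sqrt(5.88e-6 x 0.1635) = 0.000981 M.
pH = -log(0.000981) = 3.01.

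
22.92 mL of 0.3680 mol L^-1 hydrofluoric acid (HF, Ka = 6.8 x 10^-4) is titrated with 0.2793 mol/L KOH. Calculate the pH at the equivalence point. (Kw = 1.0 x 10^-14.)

8.18

n(HF) = 0.3680 x 0.02292 = 0.008435 mol; V(KOH) at equivalence = 0.008435/0.2793 = 0.03020 L.
At equivalence all the acid is converted to F-; total volume = 0.02292 + 0.03020 = 0.05312 L, so [F-] = 0.008435/0.05312 = 0.1588 M.
Kb = Kw/Ka = 1.0e-14 / 6.8 x 10^-4 = 1.47e-11.
[OH^-] = sqrt(Kb x [F-]) = sqrt(1.47e-11 x 0.1588) = 1.53e-6 M.
pOH = 5.82, so pH = 14.00 - 5.82 = 8.18.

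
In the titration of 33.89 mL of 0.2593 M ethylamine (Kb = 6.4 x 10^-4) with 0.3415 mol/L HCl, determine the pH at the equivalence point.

5.82

n(C2H5NH2) = 0.2593 x 0.03389 = 0.008788 mol; V(HCl) at equivalence = 0.008788/0.3415 = 0.02573 L.
At equivalence the base is fully converted to C2H5NH3+; total volume = 0.05962 L, so [C2H5NH3+] = 0.008788/0.05962 = 0.1474 M.
Ka(C2H5NH3+) = Kw/Kb = 1.0e-14 / 6.4 x 10^-4 = 1.56e-11.
[H^+] = sqrt(Ka x [C2H5NH3+]) = sqrt(1.56e-11 x 0.1474) = 1.52e-6 M.
pH = -log(1.52e-6) = 5.82.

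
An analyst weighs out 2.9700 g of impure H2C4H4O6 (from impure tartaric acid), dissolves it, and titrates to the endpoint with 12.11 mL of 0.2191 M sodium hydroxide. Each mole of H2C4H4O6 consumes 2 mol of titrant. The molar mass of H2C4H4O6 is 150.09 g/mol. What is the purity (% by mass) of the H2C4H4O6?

n(NaOH) = 0.2191 x 0.01211 = 0.002653 mol.
n(H2C4H4O6) = 0.002653 / 2 = 0.001327 mol.
mass of H2C4H4O6 = 0.001327 x 150.09 = 0.1991 g.
% purity = 0.1991 / 2.9700 x 100 = 6.70%.

6.70%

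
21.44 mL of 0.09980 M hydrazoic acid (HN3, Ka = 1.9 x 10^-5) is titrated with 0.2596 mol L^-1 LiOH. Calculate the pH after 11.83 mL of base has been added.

12.45

n(acid) = 0.09980 x 0.02144 = 0.002140 mol; n(LiOH) added = 0.2596 x 0.01183 = 0.003071 mol.
Base is in excess by 0.003071 - 0.002140 = 0.0009314 mol in a total volume of 0.03327 L.
[OH^-] = 0.0009314/0.03327 = 0.02799 M, so pOH = 1.55 and pH = 14.00 - 1.55 = 12.45.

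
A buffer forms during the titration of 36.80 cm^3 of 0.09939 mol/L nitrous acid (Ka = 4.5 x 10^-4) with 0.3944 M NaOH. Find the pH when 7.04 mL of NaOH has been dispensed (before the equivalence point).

Initial n(HNO2) = 0.09939 x 0.03680 = 0.003658 mol.
n(NaOH) added = 0.3944 x 0.007040 = 0.002777 mol, converting that many moles of HNO2 to NO2-.
Remaining n(HNO2) = 0.0008810 mol; n(NO2-) = 0.002777 mol.
By Henderson-Hasselbalch, pH = pKa + log([A^-]/[HA]) = 3.35 + log(0.002777/0.0008810) = 3.35 + (+0.50) = 3.85.

3.85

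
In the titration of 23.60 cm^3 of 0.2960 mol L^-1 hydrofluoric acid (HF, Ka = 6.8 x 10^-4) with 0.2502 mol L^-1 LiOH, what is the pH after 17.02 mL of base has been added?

3.36

Initial n(HF) = 0.2960 x 0.02360 = 0.006986 mol.
n(LiOH) added = 0.2502 x 0.01702 = 0.004258 mol, converting that many moles of HF to F-.
Remaining n(HF) = 0.002727 mol; n(F-) = 0.004258 mol.
By Henderson-Hasselbalch, pH = pKa + log([A^-]/[HA]) = 3.17 + log(0.004258/0.002727) = 3.17 + (+0.19) = 3.36.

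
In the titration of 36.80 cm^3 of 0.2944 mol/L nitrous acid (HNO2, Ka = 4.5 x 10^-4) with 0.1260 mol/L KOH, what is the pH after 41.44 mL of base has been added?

3.32

Initial n(HNO2) = 0.2944 x 0.03680 = 0.01083 mol.
n(KOH) added = 0.1260 x 0.04144 = 0.005221 mol, converting that many moles of HNO2 to NO2-.
Remaining n(HNO2) = 0.005612 mol; n(NO2-) = 0.005221 mol.
By Henderson-Hasselbalch, pH = pKa + log([A^-]/[HA]) = 3.35 + log(0.005221/0.005612) = 3.35 + (-0.03) = 3.32.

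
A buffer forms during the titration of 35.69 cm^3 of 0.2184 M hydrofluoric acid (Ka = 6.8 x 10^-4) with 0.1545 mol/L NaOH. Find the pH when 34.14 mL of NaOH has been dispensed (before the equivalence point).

Initial n(HF) = 0.2184 x 0.03569 = 0.007795 mol.
n(NaOH) added = 0.1545 x 0.03414 = 0.005275 mol, converting that many moles of HF to F-.
Remaining n(HF) = 0.002520 mol; n(F-) = 0.005275 mol.
By Henderson-Hasselbalch, pH = pKa + log([A^-]/[HA]) = 3.17 + log(0.005275/0.002520) = 3.17 + (+0.32) = 3.49.

3.49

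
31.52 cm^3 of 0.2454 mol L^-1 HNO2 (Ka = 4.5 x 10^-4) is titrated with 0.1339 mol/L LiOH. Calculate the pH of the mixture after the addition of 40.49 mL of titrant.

Initial n(HNO2) = 0.2454 x 0.03152 = 0.007735 mol.
n(LiOH) added = 0.1339 x 0.04049 = 0.005422 mol, converting that many moles of HNO2 to NO2-.
Remaining n(HNO2) = 0.002313 mol; n(NO2-) = 0.005422 mol.
By Henderson-Hasselbalch, pH = pKa + log([A^-]/[HA]) = 3.35 + log(0.005422/0.002313) = 3.35 + (+0.37) = 3.72.

3.72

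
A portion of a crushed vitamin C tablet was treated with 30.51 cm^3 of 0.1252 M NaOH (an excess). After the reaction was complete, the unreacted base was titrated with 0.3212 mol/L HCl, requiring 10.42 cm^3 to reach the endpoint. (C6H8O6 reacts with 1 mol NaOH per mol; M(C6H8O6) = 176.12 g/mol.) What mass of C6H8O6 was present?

Total n(NaOH) added = 0.1252 x 0.03051 = 0.003820 mol.
n(HCl) used = 0.3212 x 0.01042 = 0.003347 mol, which equals the excess n(NaOH).
So n(NaOH) consumed by the sample = 0.003820 - 0.003347 = 0.0004729 mol.
n(C6H8O6) = 0.0004729 / 1 = 0.0004729 mol.
mass = 0.0004729 mol x 176.12 g/mol = 0.0833 g.

0.0833 g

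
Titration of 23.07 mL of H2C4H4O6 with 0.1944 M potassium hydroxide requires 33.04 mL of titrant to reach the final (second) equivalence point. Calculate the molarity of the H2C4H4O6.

0.139 M

n(KOH) = 0.1944 x 0.03304 = 0.006423 mol.
At the final (second) equivalence point, 2 mol OH^- react per mol H2C4H4O6, so n(H2C4H4O6) = 0.006423 / 2 = 0.003211 mol.
[H2C4H4O6] = 0.003211 / 0.02307 L = 0.139 M.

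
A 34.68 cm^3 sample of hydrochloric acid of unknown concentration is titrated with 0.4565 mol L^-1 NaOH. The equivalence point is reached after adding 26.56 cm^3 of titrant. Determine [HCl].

0.350 M

n(NaOH) delivered = 0.4565 x 0.02656 = 0.01212 mol.
For a 1:1 reaction, n(HCl) = 0.01212 mol.
[HCl] = 0.01212 mol / 0.03468 L = 0.350 M.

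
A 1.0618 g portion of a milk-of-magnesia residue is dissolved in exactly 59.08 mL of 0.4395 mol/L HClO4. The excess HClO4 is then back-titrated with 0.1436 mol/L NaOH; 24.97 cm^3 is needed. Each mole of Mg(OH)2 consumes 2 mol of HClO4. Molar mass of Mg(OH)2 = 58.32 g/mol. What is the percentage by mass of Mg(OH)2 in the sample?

Total n(HClO4) added = 0.4395 x 0.05908 = 0.02597 mol.
n(NaOH) used = 0.1436 x 0.02497 = 0.003586 mol, which equals the excess n(HClO4).
So n(HClO4) consumed by the sample = 0.02597 - 0.003586 = 0.02238 mol.
n(Mg(OH)2) = 0.02238 / 2 = 0.01119 mol.
mass Mg(OH)2 = 0.01119 x 58.32 = 0.6526 g, so %Mg(OH)2 = 0.6526/1.0618 x 100 = 61.5%.

61.5%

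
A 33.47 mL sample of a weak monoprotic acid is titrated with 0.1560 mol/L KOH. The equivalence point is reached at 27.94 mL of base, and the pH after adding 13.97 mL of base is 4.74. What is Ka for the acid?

1.8 x 10^-5

13.97 mL is half of the equivalence volume, so this is the half-equivalence point where [HA] = [A^-].
At half-equivalence pH = pKa, so pKa = 4.74.
Ka = 10^(-4.74) = 1.8 x 10^-5.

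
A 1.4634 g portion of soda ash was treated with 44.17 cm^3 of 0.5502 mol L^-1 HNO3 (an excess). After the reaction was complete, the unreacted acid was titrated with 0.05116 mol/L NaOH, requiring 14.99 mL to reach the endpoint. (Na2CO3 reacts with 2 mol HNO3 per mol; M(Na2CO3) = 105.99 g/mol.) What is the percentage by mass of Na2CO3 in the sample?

Total n(HNO3) added = 0.5502 x 0.04417 = 0.02430 mol.
n(NaOH) used = 0.05116 x 0.01499 = 0.0007669 mol, which equals the excess n(HNO3).
So n(HNO3) consumed by the sample = 0.02430 - 0.0007669 = 0.02354 mol.
n(Na2CO3) = 0.02354 / 2 = 0.01177 mol.
mass Na2CO3 = 0.01177 x 105.99 = 1.247 g, so %Na2CO3 = 1.247/1.4634 x 100 = 85.2%.

85.2%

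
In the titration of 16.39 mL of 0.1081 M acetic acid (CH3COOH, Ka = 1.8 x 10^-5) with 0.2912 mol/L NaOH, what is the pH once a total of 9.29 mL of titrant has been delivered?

n(acid) = 0.1081 x 0.01639 = 0.001772 mol; n(NaOH) added = 0.2912 x 0.009290 = 0.002705 mol.
Base is in excess by 0.002705 - 0.001772 = 0.0009335 mol in a total volume of 0.02568 L.
[OH^-] = 0.0009335/0.02568 = 0.03635 M, so pOH = 1.44 and pH = 14.00 - 1.44 = 12.56.

12.56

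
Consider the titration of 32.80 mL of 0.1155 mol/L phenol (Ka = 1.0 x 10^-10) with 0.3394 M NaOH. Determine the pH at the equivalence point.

11.47

n(C6H5OH) = 0.1155 x 0.03280 = 0.003788 mol; V(NaOH) at equivalence = 0.003788/0.3394 = 0.01116 L.
At equivalence all the acid is converted to C6H5O-; total volume = 0.03280 + 0.01116 = 0.04396 L, so [C6H5O-] = 0.003788/0.04396 = 0.08617 M.
Kb = Kw/Ka = 1.0e-14 / 1.0 x 10^-10 = 0.000100.
[OH^-] = sqrt(Kb x [C6H5O-]) = sqrt(0.000100 x 0.08617) = 0.00294 M.
pOH = 2.53, so pH = 14.00 - 2.53 = 11.47.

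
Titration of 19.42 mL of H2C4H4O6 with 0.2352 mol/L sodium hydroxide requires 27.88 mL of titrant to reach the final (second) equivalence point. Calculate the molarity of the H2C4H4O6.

0.169 M

n(NaOH) = 0.2352 x 0.02788 = 0.006557 mol.
At the final (second) equivalence point, 2 mol OH^- react per mol H2C4H4O6, so n(H2C4H4O6) = 0.006557 / 2 = 0.003279 mol.
[H2C4H4O6] = 0.003279 / 0.01942 L = 0.169 M.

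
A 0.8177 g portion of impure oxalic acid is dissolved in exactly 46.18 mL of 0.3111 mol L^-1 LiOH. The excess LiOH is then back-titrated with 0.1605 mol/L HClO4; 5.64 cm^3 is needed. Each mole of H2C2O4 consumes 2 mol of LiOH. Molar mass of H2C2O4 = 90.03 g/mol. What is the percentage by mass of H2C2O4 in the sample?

Total n(LiOH) added = 0.3111 x 0.04618 = 0.01437 mol.
n(HClO4) used = 0.1605 x 0.005640 = 0.0009052 mol, which equals the excess n(LiOH).
So n(LiOH) consumed by the sample = 0.01437 - 0.0009052 = 0.01346 mol.
n(H2C2O4) = 0.01346 / 2 = 0.006731 mol.
mass H2C2O4 = 0.006731 x 90.03 = 0.6060 g, so %H2C2O4 = 0.6060/0.8177 x 100 = 74.1%.

74.1%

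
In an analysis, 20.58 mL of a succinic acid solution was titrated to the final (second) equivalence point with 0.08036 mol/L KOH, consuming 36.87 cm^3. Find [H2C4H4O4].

0.0720 M

n(KOH) = 0.08036 x 0.03687 = 0.002963 mol.
At the final (second) equivalence point, 2 mol OH^- react per mol H2C4H4O4, so n(H2C4H4O4) = 0.002963 / 2 = 0.001481 mol.
[H2C4H4O4] = 0.001481 / 0.02058 L = 0.0720 M.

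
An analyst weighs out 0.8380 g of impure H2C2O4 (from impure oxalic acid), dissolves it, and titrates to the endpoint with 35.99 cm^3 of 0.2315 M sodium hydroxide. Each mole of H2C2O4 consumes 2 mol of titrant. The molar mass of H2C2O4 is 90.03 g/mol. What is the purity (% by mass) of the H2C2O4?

n(NaOH) = 0.2315 x 0.03599 = 0.008332 mol.
n(H2C2O4) = 0.008332 / 2 = 0.004166 mol.
mass of H2C2O4 = 0.004166 x 90.03 = 0.3751 g.
% purity = 0.3751 / 0.8380 x 100 = 44.8%.

44.8%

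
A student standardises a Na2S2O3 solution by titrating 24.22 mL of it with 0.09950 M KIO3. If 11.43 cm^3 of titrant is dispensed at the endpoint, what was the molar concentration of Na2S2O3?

0.282 M

n(KIO3) = 0.09950 x 0.01143 = 0.001137 mol.
From the balanced equation, 1 mol KIO3 reacts with 6 mol Na2S2O3, so n(Na2S2O3) = 0.001137 x 6/1 = 0.006824 mol.
[Na2S2O3] = 0.006824 / 0.02422 L = 0.282 M.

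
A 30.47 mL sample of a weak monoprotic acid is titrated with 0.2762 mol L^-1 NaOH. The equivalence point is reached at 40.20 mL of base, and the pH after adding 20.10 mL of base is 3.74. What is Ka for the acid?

1.8 x 10^-4

20.10 mL is half of the equivalence volume, so this is the half-equivalence point where [HA] = [A^-].
At half-equivalence pH = pKa, so pKa = 3.74.
Ka = 10^(-3.74) = 1.8 x 10^-4.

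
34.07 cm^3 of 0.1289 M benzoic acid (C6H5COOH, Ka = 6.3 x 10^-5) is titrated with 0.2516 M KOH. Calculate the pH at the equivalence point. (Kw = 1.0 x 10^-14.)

8.57

n(C6H5COOH) = 0.1289 x 0.03407 = 0.004392 mol; V(KOH) at equivalence = 0.004392/0.2516 = 0.01745 L.
At equivalence all the acid is converted to C6H5COO-; total volume = 0.03407 + 0.01745 = 0.05152 L, so [C6H5COO-] = 0.004392/0.05152 = 0.08523 M.
Kb = Kw/Ka = 1.0e-14 / 6.3 x 10^-5 = 1.59e-10.
[OH^-] = sqrt(Kb x [C6H5COO-]) = sqrt(1.59e-10 x 0.08523) = 3.68e-6 M.
pOH = 5.43, so pH = 14.00 - 5.43 = 8.57.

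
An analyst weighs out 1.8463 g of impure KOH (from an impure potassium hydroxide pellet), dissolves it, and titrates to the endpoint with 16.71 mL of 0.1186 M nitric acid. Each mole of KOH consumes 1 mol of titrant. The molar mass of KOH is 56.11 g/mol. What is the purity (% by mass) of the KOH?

n(HNO3) = 0.1186 x 0.01671 = 0.001982 mol.
n(KOH) = 0.001982 / 1 = 0.001982 mol.
mass of KOH = 0.001982 x 56.11 = 0.1112 g.
% purity = 0.1112 / 1.8463 x 100 = 6.02%.

6.02%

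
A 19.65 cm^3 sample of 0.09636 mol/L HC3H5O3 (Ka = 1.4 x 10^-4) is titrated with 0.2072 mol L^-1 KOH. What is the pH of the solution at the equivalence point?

8.34

n(HC3H5O3) = 0.09636 x 0.01965 = 0.001893 mol; V(KOH) at equivalence = 0.001893/0.2072 = 0.009138 L.
At equivalence all the acid is converted to C3H5O3-; total volume = 0.01965 + 0.009138 = 0.02879 L, so [C3H5O3-] = 0.001893/0.02879 = 0.06577 M.
Kb = Kw/Ka = 1.0e-14 / 1.4 x 10^-4 = 7.14e-11.
[OH^-] = sqrt(Kb x [C3H5O3-]) = sqrt(7.14e-11 x 0.06577) = 2.17e-6 M.
pOH = 5.66, so pH = 14.00 - 5.66 = 8.34.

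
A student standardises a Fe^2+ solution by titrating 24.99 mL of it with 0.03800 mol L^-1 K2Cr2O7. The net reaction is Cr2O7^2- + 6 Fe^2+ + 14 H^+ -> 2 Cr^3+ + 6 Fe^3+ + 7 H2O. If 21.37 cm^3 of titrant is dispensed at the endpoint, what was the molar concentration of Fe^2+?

n(K2Cr2O7) = 0.03800 x 0.02137 = 0.0008121 mol.
From the balanced equation, 1 mol K2Cr2O7 reacts with 6 mol Fe^2+, so n(Fe^2+) = 0.0008121 x 6/1 = 0.004872 mol.
[Fe^2+] = 0.004872 / 0.02499 L = 0.195 M.

0.195 M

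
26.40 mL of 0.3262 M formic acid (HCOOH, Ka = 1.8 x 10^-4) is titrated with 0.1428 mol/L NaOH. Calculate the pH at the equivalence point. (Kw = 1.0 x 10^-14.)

8.37

n(HCOOH) = 0.3262 x 0.02640 = 0.008612 mol; V(NaOH) at equivalence = 0.008612/0.1428 = 0.06031 L.
At equivalence all the acid is converted to HCOO-; total volume = 0.02640 + 0.06031 = 0.08671 L, so [HCOO-] = 0.008612/0.08671 = 0.09932 M.
Kb = Kw/Ka = 1.0e-14 / 1.8 x 10^-4 = 5.56e-11.
[OH^-] = sqrt(Kb x [HCOO-]) = sqrt(5.56e-11 x 0.09932) = 2.35e-6 M.
pOH = 5.63, so pH = 14.00 - 5.63 = 8.37.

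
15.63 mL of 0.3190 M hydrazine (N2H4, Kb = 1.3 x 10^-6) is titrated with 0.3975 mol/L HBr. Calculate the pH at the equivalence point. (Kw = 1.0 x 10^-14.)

4.43

n(N2H4) = 0.3190 x 0.01563 = 0.004986 mol; V(HBr) at equivalence = 0.004986/0.3975 = 0.01254 L.
At equivalence the base is fully converted to N2H5+; total volume = 0.02817 L, so [N2H5+] = 0.004986/0.02817 = 0.1770 M.
Ka(N2H5+) = Kw/Kb = 1.0e-14 / 1.3 x 10^-6 = 7.69e-9.
[H^+] = sqrt(Ka x [N2H5+]) = sqrt(7.69e-9 x 0.1770) = 3.69e-5 M.
pH = -log(3.69e-5) = 4.43.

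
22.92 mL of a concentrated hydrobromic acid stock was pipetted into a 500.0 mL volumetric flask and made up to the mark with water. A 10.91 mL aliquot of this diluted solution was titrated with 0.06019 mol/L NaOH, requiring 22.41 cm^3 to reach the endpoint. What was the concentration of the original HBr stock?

n(NaOH) = 0.06019 x 0.02241 = 0.001349 mol.
n(HBr) in the aliquot = 0.001349 mol.
[diluted HBr] = 0.001349 / 0.01091 = 0.1236 M.
Dilution factor = 500.0/22.92 = 21.82, so [stock] = 0.1236 x 21.82 = 2.70 M.

2.70 M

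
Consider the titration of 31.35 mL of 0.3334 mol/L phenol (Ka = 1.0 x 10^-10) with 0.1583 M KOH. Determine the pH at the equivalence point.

11.52

n(C6H5OH) = 0.3334 x 0.03135 = 0.01045 mol; V(KOH) at equivalence = 0.01045/0.1583 = 0.06603 L.
At equivalence all the acid is converted to C6H5O-; total volume = 0.03135 + 0.06603 = 0.09738 L, so [C6H5O-] = 0.01045/0.09738 = 0.1073 M.
Kb = Kw/Ka = 1.0e-14 / 1.0 x 10^-10 = 0.000100.
[OH^-] = sqrt(Kb x [C6H5O-]) = sqrt(0.000100 x 0.1073) = 0.00328 M.
pOH = 2.48, so pH = 14.00 - 2.48 = 11.52.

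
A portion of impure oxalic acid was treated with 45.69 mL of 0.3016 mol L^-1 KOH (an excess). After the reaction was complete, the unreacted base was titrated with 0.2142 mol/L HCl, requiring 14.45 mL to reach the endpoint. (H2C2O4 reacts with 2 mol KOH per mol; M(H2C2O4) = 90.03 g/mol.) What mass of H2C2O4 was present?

Total n(KOH) added = 0.3016 x 0.04569 = 0.01378 mol.
n(HCl) used = 0.2142 x 0.01445 = 0.003095 mol, which equals the excess n(KOH).
So n(KOH) consumed by the sample = 0.01378 - 0.003095 = 0.01068 mol.
n(H2C2O4) = 0.01068 / 2 = 0.005342 mol.
mass = 0.005342 mol x 90.03 g/mol = 0.481 g.

0.481 g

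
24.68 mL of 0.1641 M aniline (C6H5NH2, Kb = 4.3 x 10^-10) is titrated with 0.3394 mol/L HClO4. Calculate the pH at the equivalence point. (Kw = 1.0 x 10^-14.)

n(C6H5NH2) = 0.1641 x 0.02468 = 0.004050 mol; V(HClO4) at equivalence = 0.004050/0.3394 = 0.01193 L.
At equivalence the base is fully converted to C6H5NH3+; total volume = 0.03661 L, so [C6H5NH3+] = 0.004050/0.03661 = 0.1106 M.
Ka(C6H5NH3+) = Kw/Kb = 1.0e-14 / 4.3 x 10^-10 = 2.33e-5.
[H^+] = sqrt(Ka x [C6H5NH3+]) = sqrt(2.33e-5 x 0.1106) = 0.00160 M.
pH = -log(0.00160) = 2.79.

2.79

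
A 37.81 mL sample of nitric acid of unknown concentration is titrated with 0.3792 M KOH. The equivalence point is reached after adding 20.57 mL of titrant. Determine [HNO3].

n(KOH) delivered = 0.3792 x 0.02057 = 0.007800 mol.
For a 1:1 reaction, n(HNO3) = 0.007800 mol.
[HNO3] = 0.007800 mol / 0.03781 L = 0.206 M.

0.206 M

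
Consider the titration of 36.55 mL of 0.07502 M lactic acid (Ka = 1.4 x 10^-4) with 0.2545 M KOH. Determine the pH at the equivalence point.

n(HC3H5O3) = 0.07502 x 0.03655 = 0.002742 mol; V(KOH) at equivalence = 0.002742/0.2545 = 0.01077 L.
At equivalence all the acid is converted to C3H5O3-; total volume = 0.03655 + 0.01077 = 0.04732 L, so [C3H5O3-] = 0.002742/0.04732 = 0.05794 M.
Kb = Kw/Ka = 1.0e-14 / 1.4 x 10^-4 = 7.14e-11.
[OH^-] = sqrt(Kb x [C3H5O3-]) = sqrt(7.14e-11 x 0.05794) = 2.03e-6 M.
pOH = 5.69, so pH = 14.00 - 5.69 = 8.31.

8.31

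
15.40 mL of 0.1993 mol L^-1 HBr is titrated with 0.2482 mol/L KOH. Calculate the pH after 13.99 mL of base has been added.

n(acid) = 0.1993 x 0.01540 = 0.003069 mol; n(KOH) added = 0.2482 x 0.01399 = 0.003472 mol.
Base is in excess by 0.003472 - 0.003069 = 0.0004031 mol in a total volume of 0.02939 L.
[OH^-] = 0.0004031/0.02939 = 0.01372 M, so pOH = 1.86 and pH = 14.00 - 1.86 = 12.14.

12.14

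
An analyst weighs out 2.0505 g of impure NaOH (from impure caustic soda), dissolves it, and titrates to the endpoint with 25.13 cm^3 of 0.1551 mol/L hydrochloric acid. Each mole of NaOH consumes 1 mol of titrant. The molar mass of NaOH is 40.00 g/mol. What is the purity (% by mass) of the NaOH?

7.60%

n(HCl) = 0.1551 x 0.02513 = 0.003898 mol.
n(NaOH) = 0.003898 / 1 = 0.003898 mol.
mass of NaOH = 0.003898 x 40.00 = 0.1559 g.
% purity = 0.1559 / 2.0505 x 100 = 7.60%.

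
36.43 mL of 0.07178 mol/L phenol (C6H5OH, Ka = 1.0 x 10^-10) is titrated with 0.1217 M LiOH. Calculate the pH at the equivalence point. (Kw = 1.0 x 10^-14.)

n(C6H5OH) = 0.07178 x 0.03643 = 0.002615 mol; V(LiOH) at equivalence = 0.002615/0.1217 = 0.02149 L.
At equivalence all the acid is converted to C6H5O-; total volume = 0.03643 + 0.02149 = 0.05792 L, so [C6H5O-] = 0.002615/0.05792 = 0.04515 M.
Kb = Kw/Ka = 1.0e-14 / 1.0 x 10^-10 = 0.000100.
[OH^-] = sqrt(Kb x [C6H5O-]) = sqrt(0.000100 x 0.04515) = 0.00212 M.
pOH = 2.67, so pH = 14.00 - 2.67 = 11.33.

11.33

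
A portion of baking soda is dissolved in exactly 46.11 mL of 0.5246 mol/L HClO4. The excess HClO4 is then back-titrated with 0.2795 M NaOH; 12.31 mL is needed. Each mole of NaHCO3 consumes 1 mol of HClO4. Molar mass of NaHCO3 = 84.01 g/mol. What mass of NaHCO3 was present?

1.74 g

Total n(HClO4) added = 0.5246 x 0.04611 = 0.02419 mol.
n(NaOH) used = 0.2795 x 0.01231 = 0.003441 mol, which equals the excess n(HClO4).
So n(HClO4) consumed by the sample = 0.02419 - 0.003441 = 0.02075 mol.
n(NaHCO3) = 0.02075 / 1 = 0.02075 mol.
mass = 0.02075 mol x 84.01 g/mol = 1.74 g.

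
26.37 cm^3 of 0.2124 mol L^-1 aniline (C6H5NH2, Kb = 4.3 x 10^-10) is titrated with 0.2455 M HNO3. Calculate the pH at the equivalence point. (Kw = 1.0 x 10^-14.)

n(C6H5NH2) = 0.2124 x 0.02637 = 0.005601 mol; V(HNO3) at equivalence = 0.005601/0.2455 = 0.02281 L.
At equivalence the base is fully converted to C6H5NH3+; total volume = 0.04918 L, so [C6H5NH3+] = 0.005601/0.04918 = 0.1139 M.
Ka(C6H5NH3+) = Kw/Kb = 1.0e-14 / 4.3 x 10^-10 = 2.33e-5.
[H^+] = sqrt(Ka x [C6H5NH3+]) = sqrt(2.33e-5 x 0.1139) = 0.00163 M.
pH = -log(0.00163) = 2.79.

2.79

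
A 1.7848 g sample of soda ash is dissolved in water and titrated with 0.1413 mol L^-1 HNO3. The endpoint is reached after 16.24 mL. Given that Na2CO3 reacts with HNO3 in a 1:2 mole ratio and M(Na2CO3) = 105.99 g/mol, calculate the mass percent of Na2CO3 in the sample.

n(HNO3) = 0.1413 x 0.01624 = 0.002295 mol.
n(Na2CO3) = 0.002295 / 2 = 0.001147 mol.
mass of Na2CO3 = 0.001147 x 105.99 = 0.1216 g.
% purity = 0.1216 / 1.7848 x 100 = 6.81%.

6.81%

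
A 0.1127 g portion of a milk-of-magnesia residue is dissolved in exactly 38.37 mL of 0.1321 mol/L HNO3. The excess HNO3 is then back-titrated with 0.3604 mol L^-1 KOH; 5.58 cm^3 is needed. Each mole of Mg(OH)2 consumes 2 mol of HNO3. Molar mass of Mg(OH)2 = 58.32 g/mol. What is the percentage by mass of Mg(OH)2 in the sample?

79.1%

Total n(HNO3) added = 0.1321 x 0.03837 = 0.005069 mol.
n(KOH) used = 0.3604 x 0.005580 = 0.002011 mol, which equals the excess n(HNO3).
So n(HNO3) consumed by the sample = 0.005069 - 0.002011 = 0.003058 mol.
n(Mg(OH)2) = 0.003058 / 2 = 0.001529 mol.
mass Mg(OH)2 = 0.001529 x 58.32 = 0.08916 g, so %Mg(OH)2 = 0.08916/0.1127 x 100 = 79.1%.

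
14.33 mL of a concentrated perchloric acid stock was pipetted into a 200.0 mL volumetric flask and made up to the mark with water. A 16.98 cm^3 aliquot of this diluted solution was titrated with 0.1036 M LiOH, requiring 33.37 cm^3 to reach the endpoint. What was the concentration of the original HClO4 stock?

2.84 M

n(LiOH) = 0.1036 x 0.03337 = 0.003457 mol.
n(HClO4) in the aliquot = 0.003457 mol.
[diluted HClO4] = 0.003457 / 0.01698 = 0.2036 M.
Dilution factor = 200.0/14.33 = 13.96, so [stock] = 0.2036 x 13.96 = 2.84 M.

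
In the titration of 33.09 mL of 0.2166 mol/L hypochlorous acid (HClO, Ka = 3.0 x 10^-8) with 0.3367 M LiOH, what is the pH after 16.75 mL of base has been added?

8.09

Initial n(HClO) = 0.2166 x 0.03309 = 0.007167 mol.
n(LiOH) added = 0.3367 x 0.01675 = 0.005640 mol, converting that many moles of HClO to ClO-.
Remaining n(HClO) = 0.001528 mol; n(ClO-) = 0.005640 mol.
By Henderson-Hasselbalch, pH = pKa + log([A^-]/[HA]) = 7.52 + log(0.005640/0.001528) = 7.52 + (+0.57) = 8.09.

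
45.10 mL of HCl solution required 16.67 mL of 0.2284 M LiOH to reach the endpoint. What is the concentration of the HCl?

n(LiOH) delivered = 0.2284 x 0.01667 = 0.003807 mol.
For a 1:1 reaction, n(HCl) = 0.003807 mol.
[HCl] = 0.003807 mol / 0.04510 L = 0.0844 M.

0.0844 M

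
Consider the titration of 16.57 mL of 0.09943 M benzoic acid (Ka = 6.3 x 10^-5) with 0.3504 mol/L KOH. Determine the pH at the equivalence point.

8.54

n(C6H5COOH) = 0.09943 x 0.01657 = 0.001648 mol; V(KOH) at equivalence = 0.001648/0.3504 = 0.004702 L.
At equivalence all the acid is converted to C6H5COO-; total volume = 0.01657 + 0.004702 = 0.02127 L, so [C6H5COO-] = 0.001648/0.02127 = 0.07745 M.
Kb = Kw/Ka = 1.0e-14 / 6.3 x 10^-5 = 1.59e-10.
[OH^-] = sqrt(Kb x [C6H5COO-]) = sqrt(1.59e-10 x 0.07745) = 3.51e-6 M.
pOH = 5.46, so pH = 14.00 - 5.46 = 8.54.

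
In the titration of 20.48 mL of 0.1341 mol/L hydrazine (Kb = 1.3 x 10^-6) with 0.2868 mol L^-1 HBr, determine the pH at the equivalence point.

4.58

n(N2H4) = 0.1341 x 0.02048 = 0.002746 mol; V(HBr) at equivalence = 0.002746/0.2868 = 0.009576 L.
At equivalence the base is fully converted to N2H5+; total volume = 0.03006 L, so [N2H5+] = 0.002746/0.03006 = 0.09138 M.
Ka(N2H5+) = Kw/Kb = 1.0e-14 / 1.3 x 10^-6 = 7.69e-9.
[H^+] = sqrt(Ka x [N2H5+]) = sqrt(7.69e-9 x 0.09138) = 2.65e-5 M.
pH = -log(2.65e-5) = 4.58.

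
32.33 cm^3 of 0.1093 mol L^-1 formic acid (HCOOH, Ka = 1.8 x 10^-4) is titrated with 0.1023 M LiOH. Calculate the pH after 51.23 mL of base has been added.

n(acid) = 0.1093 x 0.03233 = 0.003534 mol; n(LiOH) added = 0.1023 x 0.05123 = 0.005241 mol.
Base is in excess by 0.005241 - 0.003534 = 0.001707 mol in a total volume of 0.08356 L.
[OH^-] = 0.001707/0.08356 = 0.02043 M, so pOH = 1.69 and pH = 14.00 - 1.69 = 12.31.

12.31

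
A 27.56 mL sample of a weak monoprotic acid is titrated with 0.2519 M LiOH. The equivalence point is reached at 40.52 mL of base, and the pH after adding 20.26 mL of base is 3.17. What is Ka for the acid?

20.26 mL is half of the equivalence volume, so this is the half-equivalence point where [HA] = [A^-].
At half-equivalence pH = pKa, so pKa = 3.17.
Ka = 10^(-3.17) = 6.8 x 10^-4.

6.8 x 10^-4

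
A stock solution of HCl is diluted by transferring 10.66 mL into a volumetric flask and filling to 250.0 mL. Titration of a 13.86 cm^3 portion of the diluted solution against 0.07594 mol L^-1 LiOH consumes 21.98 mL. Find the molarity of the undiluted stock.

n(LiOH) = 0.07594 x 0.02198 = 0.001669 mol.
n(HCl) in the aliquot = 0.001669 mol.
[diluted HCl] = 0.001669 / 0.01386 = 0.1204 M.
Dilution factor = 250.0/10.66 = 23.45, so [stock] = 0.1204 x 23.45 = 2.82 M.

2.82 M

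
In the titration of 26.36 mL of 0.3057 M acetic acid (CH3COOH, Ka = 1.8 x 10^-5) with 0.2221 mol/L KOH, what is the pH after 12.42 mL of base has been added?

Initial n(CH3COOH) = 0.3057 x 0.02636 = 0.008058 mol.
n(KOH) added = 0.2221 x 0.01242 = 0.002758 mol, converting that many moles of CH3COOH to CH3COO-.
Remaining n(CH3COOH) = 0.005300 mol; n(CH3COO-) = 0.002758 mol.
By Henderson-Hasselbalch, pH = pKa + log([A^-]/[HA]) = 4.74 + log(0.002758/0.005300) = 4.74 + (-0.28) = 4.46.

4.46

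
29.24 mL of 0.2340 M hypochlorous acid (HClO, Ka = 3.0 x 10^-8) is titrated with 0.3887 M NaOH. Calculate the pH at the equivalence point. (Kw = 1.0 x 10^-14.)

10.34

n(HClO) = 0.2340 x 0.02924 = 0.006842 mol; V(NaOH) at equivalence = 0.006842/0.3887 = 0.01760 L.
At equivalence all the acid is converted to ClO-; total volume = 0.02924 + 0.01760 = 0.04684 L, so [ClO-] = 0.006842/0.04684 = 0.1461 M.
Kb = Kw/Ka = 1.0e-14 / 3.0 x 10^-8 = 3.33e-7.
[OH^-] = sqrt(Kb x [ClO-]) = sqrt(3.33e-7 x 0.1461) = 0.000221 M.
pOH = 3.66, so pH = 14.00 - 3.66 = 10.34.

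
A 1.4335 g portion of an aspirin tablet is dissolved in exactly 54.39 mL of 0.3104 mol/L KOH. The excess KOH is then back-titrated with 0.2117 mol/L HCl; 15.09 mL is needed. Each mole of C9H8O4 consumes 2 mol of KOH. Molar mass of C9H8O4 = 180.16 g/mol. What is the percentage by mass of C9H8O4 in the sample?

86.0%

Total n(KOH) added = 0.3104 x 0.05439 = 0.01688 mol.
n(HCl) used = 0.2117 x 0.01509 = 0.003195 mol, which equals the excess n(KOH).
So n(KOH) consumed by the sample = 0.01688 - 0.003195 = 0.01369 mol.
n(C9H8O4) = 0.01369 / 2 = 0.006844 mol.
mass C9H8O4 = 0.006844 x 180.16 = 1.233 g, so %C9H8O4 = 1.233/1.4335 x 100 = 86.0%.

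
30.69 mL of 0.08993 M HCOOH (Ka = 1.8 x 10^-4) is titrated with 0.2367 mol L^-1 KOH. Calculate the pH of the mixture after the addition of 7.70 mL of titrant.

Initial n(HCOOH) = 0.08993 x 0.03069 = 0.002760 mol.
n(KOH) added = 0.2367 x 0.007700 = 0.001823 mol, converting that many moles of HCOOH to HCOO-.
Remaining n(HCOOH) = 0.0009374 mol; n(HCOO-) = 0.001823 mol.
By Henderson-Hasselbalch, pH = pKa + log([A^-]/[HA]) = 3.74 + log(0.001823/0.0009374) = 3.74 + (+0.29) = 4.03.

4.03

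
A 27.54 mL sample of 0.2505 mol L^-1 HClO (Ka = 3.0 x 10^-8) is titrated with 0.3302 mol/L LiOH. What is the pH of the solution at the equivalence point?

10.34

n(HClO) = 0.2505 x 0.02754 = 0.006899 mol; V(LiOH) at equivalence = 0.006899/0.3302 = 0.02089 L.
At equivalence all the acid is converted to ClO-; total volume = 0.02754 + 0.02089 = 0.04843 L, so [ClO-] = 0.006899/0.04843 = 0.1424 M.
Kb = Kw/Ka = 1.0e-14 / 3.0 x 10^-8 = 3.33e-7.
[OH^-] = sqrt(Kb x [ClO-]) = sqrt(3.33e-7 x 0.1424) = 0.000218 M.
pOH = 3.66, so pH = 14.00 - 3.66 = 10.34.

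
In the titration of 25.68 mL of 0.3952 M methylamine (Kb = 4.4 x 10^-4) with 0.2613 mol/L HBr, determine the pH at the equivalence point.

n(CH3NH2) = 0.3952 x 0.02568 = 0.01015 mol; V(HBr) at equivalence = 0.01015/0.2613 = 0.03884 L.
At equivalence the base is fully converted to CH3NH3+; total volume = 0.06452 L, so [CH3NH3+] = 0.01015/0.06452 = 0.1573 M.
Ka(CH3NH3+) = Kw/Kb = 1.0e-14 / 4.4 x 10^-4 = 2.27e-11.
[H^+] = sqrt(Ka x [CH3NH3+]) = sqrt(2.27e-11 x 0.1573) = 1.89e-6 M.
pH = -log(1.89e-6) = 5.72.

5.72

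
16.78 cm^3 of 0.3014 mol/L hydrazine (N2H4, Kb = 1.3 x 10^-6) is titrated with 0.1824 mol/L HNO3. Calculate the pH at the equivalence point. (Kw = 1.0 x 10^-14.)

n(N2H4) = 0.3014 x 0.01678 = 0.005057 mol; V(HNO3) at equivalence = 0.005057/0.1824 = 0.02773 L.
At equivalence the base is fully converted to N2H5+; total volume = 0.04451 L, so [N2H5+] = 0.005057/0.04451 = 0.1136 M.
Ka(N2H5+) = Kw/Kb = 1.0e-14 / 1.3 x 10^-6 = 7.69e-9.
[H^+] = sqrt(Ka x [N2H5+]) = sqrt(7.69e-9 x 0.1136) = 2.96e-5 M.
pH = -log(2.96e-5) = 4.53.

4.53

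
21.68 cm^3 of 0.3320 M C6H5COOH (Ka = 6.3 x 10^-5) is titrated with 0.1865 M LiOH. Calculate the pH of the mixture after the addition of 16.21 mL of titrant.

Initial n(C6H5COOH) = 0.3320 x 0.02168 = 0.007198 mol.
n(LiOH) added = 0.1865 x 0.01621 = 0.003023 mol, converting that many moles of C6H5COOH to C6H5COO-.
Remaining n(C6H5COOH) = 0.004175 mol; n(C6H5COO-) = 0.003023 mol.
By Henderson-Hasselbalch, pH = pKa + log([A^-]/[HA]) = 4.20 + log(0.003023/0.004175) = 4.20 + (-0.14) = 4.06.

4.06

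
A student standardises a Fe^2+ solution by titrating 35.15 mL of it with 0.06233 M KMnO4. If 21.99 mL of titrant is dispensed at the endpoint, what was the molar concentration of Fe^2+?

0.195 M

n(KMnO4) = 0.06233 x 0.02199 = 0.001371 mol.
From the balanced equation, 1 mol KMnO4 reacts with 5 mol Fe^2+, so n(Fe^2+) = 0.001371 x 5/1 = 0.006853 mol.
[Fe^2+] = 0.006853 / 0.03515 L = 0.195 M.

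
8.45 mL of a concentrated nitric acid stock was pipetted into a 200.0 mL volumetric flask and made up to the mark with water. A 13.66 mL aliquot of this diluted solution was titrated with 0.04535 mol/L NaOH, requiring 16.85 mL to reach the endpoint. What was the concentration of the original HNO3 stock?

n(NaOH) = 0.04535 x 0.01685 = 0.0007641 mol.
n(HNO3) in the aliquot = 0.0007641 mol.
[diluted HNO3] = 0.0007641 / 0.01366 = 0.05594 M.
Dilution factor = 200.0/8.450 = 23.67, so [stock] = 0.05594 x 23.67 = 1.32 M.

1.32 M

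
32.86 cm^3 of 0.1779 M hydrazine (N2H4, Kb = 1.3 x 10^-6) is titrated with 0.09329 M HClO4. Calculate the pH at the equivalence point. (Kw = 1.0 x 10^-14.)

n(N2H4) = 0.1779 x 0.03286 = 0.005846 mol; V(HClO4) at equivalence = 0.005846/0.09329 = 0.06266 L.
At equivalence the base is fully converted to N2H5+; total volume = 0.09552 L, so [N2H5+] = 0.005846/0.09552 = 0.06120 M.
Ka(N2H5+) = Kw/Kb = 1.0e-14 / 1.3 x 10^-6 = 7.69e-9.
[H^+] = sqrt(Ka x [N2H5+]) = sqrt(7.69e-9 x 0.06120) = 2.17e-5 M.
pH = -log(2.17e-5) = 4.66.

4.66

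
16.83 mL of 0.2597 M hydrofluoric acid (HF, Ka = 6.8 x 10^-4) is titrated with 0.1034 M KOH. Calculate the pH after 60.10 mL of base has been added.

12.38

n(acid) = 0.2597 x 0.01683 = 0.004371 mol; n(KOH) added = 0.1034 x 0.06010 = 0.006214 mol.
Base is in excess by 0.006214 - 0.004371 = 0.001844 mol in a total volume of 0.07693 L.
[OH^-] = 0.001844/0.07693 = 0.02396 M, so pOH = 1.62 and pH = 14.00 - 1.62 = 12.38.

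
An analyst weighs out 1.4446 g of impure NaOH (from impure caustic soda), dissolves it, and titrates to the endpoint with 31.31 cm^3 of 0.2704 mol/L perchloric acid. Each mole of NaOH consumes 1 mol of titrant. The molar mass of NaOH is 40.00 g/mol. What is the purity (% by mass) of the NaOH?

n(HClO4) = 0.2704 x 0.03131 = 0.008466 mol.
n(NaOH) = 0.008466 / 1 = 0.008466 mol.
mass of NaOH = 0.008466 x 40.00 = 0.3386 g.
% purity = 0.3386 / 1.4446 x 100 = 23.4%.

23.4%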